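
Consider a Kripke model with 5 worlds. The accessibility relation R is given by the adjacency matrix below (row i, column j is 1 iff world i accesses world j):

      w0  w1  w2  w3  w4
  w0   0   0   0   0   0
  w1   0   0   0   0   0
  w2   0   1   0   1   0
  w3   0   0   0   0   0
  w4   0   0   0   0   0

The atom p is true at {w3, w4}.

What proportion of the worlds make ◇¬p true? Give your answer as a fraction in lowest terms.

w0: no successors, so ◇¬p fails. ✗
w1: no successors, so ◇¬p fails. ✗
w2: successors {w1, w3}; ¬p there: w1:T, w3:F. ✓
w3: no successors, so ◇¬p fails. ✗
w4: no successors, so ◇¬p fails. ✗
That's 1 of 5 worlds, so 1/5.

1/5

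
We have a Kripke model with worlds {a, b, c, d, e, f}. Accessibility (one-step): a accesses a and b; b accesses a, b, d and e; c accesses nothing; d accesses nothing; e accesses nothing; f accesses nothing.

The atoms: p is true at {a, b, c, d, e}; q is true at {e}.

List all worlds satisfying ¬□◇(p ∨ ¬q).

{b}

a: □◇(p ∨ ¬q) is T. ✗
b: □◇(p ∨ ¬q) is F. ✓
c: □◇(p ∨ ¬q) is T. ✗
d: □◇(p ∨ ¬q) is T. ✗
e: □◇(p ∨ ¬q) is T. ✗
f: □◇(p ∨ ¬q) is T. ✗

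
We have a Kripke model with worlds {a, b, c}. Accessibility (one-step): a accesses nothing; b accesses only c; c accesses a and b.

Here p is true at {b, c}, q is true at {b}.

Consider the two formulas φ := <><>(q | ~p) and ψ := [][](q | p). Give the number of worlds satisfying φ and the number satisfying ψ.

1 and 2

For <><>(q | ~p):
a: no successors, so <><>(q | ~p) fails. ✗
b: successors {c}; <>(q | ~p) there: c:T. ✓
c: successors {a, b}; <>(q | ~p) there: a:F, b:F. ✗
— 1 world.
For [][](q | p):
a: no successors, so [][](q | p) holds vacuously. ✓
b: successors {c}; [](q | p) there: c:F. ✗
c: successors {a, b}; [](q | p) there: a:T, b:T. ✓
— 2 worlds.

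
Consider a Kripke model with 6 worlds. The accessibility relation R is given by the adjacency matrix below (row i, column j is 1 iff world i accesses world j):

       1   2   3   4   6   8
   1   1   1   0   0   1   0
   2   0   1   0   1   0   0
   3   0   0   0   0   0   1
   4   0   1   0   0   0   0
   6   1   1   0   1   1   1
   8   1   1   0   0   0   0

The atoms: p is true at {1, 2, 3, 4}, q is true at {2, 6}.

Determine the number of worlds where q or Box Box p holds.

1: q is F, Box Box p is F. ✗
2: q is T, Box Box p is T. ✓
3: q is F, Box Box p is T. ✓
4: q is F, Box Box p is T. ✓
6: q is T, Box Box p is F. ✓
8: q is F, Box Box p is F. ✗
Satisfying worlds: {2, 3, 4, 6}.

4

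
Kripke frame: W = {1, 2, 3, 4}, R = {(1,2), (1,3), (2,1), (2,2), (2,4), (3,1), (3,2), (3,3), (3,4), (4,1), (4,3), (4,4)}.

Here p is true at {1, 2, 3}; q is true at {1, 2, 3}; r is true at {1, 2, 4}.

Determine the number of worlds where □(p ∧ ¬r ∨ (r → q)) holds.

1

1: successors {2, 3}; p ∧ ¬r ∨ (r → q) there: 2:T, 3:T. ✓
2: successors {1, 2, 4}; p ∧ ¬r ∨ (r → q) there: 1:T, 2:T, 4:F. ✗
3: successors {1, 2, 3, 4}; p ∧ ¬r ∨ (r → q) there: 1:T, 2:T, 3:T, 4:F. ✗
4: successors {1, 3, 4}; p ∧ ¬r ∨ (r → q) there: 1:T, 3:T, 4:F. ✗
Satisfying worlds: {1}.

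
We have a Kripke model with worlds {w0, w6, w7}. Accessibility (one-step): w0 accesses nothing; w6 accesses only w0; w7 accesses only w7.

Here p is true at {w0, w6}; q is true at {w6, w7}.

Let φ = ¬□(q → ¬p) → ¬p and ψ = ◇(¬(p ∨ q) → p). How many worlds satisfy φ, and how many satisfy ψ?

3 and 2

For ¬□(q → ¬p) → ¬p:
w0: ¬□(q → ¬p) is F, ¬p is F. ✓
w6: ¬□(q → ¬p) is F, ¬p is F. ✓
w7: ¬□(q → ¬p) is F, ¬p is T. ✓
— 3 worlds.
For ◇(¬(p ∨ q) → p):
w0: no successors, so ◇(¬(p ∨ q) → p) fails. ✗
w6: successors {w0}; ¬(p ∨ q) → p there: w0:T. ✓
w7: successors {w7}; ¬(p ∨ q) → p there: w7:T. ✓
— 2 worlds.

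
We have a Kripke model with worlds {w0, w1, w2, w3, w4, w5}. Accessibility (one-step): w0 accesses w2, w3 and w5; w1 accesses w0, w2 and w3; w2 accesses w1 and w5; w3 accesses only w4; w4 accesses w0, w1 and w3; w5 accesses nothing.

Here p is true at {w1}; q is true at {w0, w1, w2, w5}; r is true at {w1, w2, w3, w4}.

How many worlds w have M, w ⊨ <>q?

4

w0: successors {w2, w3, w5}; q there: w2:T, w3:F, w5:T. ✓
w1: successors {w0, w2, w3}; q there: w0:T, w2:T, w3:F. ✓
w2: successors {w1, w5}; q there: w1:T, w5:T. ✓
w3: successors {w4}; q there: w4:F. ✗
w4: successors {w0, w1, w3}; q there: w0:T, w1:T, w3:F. ✓
w5: no successors, so <>q fails. ✗
Satisfying worlds: {w0, w1, w2, w4}.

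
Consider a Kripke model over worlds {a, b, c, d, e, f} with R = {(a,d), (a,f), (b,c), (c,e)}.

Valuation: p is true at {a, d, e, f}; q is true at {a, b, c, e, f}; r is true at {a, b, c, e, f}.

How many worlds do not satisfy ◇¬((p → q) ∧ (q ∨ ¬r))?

5

a: successors {d, f}; ¬((p → q) ∧ (q ∨ ¬r)) there: d:T, f:F. ✓
b: successors {c}; ¬((p → q) ∧ (q ∨ ¬r)) there: c:F. ✗
c: successors {e}; ¬((p → q) ∧ (q ∨ ¬r)) there: e:F. ✗
d: no successors, so ◇¬((p → q) ∧ (q ∨ ¬r)) fails. ✗
e: no successors, so ◇¬((p → q) ∧ (q ∨ ¬r)) fails. ✗
f: no successors, so ◇¬((p → q) ∧ (q ∨ ¬r)) fails. ✗
Satisfying worlds: {a}.
So ◇¬((p → q) ∧ (q ∨ ¬r)) fails at the other 5 worlds.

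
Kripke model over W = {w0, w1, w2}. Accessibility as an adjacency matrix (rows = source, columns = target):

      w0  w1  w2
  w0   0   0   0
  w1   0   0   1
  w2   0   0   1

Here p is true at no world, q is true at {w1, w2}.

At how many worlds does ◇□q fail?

w0: no successors, so ◇□q fails. ✗
w1: successors {w2}; □q there: w2:T. ✓
w2: successors {w2}; □q there: w2:T. ✓
Satisfying worlds: {w1, w2}.
So ◇□q fails at the other 1 world.

1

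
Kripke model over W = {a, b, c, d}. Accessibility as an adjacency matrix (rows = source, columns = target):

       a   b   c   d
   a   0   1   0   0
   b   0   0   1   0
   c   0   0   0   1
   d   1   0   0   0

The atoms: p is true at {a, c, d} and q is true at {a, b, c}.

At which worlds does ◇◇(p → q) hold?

a: successors {b}; ◇(p → q) there: b:T. ✓
b: successors {c}; ◇(p → q) there: c:F. ✗
c: successors {d}; ◇(p → q) there: d:T. ✓
d: successors {a}; ◇(p → q) there: a:T. ✓

{a, c, d}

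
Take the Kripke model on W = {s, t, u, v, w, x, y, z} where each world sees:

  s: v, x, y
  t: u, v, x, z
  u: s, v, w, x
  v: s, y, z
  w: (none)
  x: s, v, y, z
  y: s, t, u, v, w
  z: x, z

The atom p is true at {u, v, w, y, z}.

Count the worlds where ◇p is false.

1

s: successors {v, x, y}; p there: v:T, x:F, y:T. ✓
t: successors {u, v, x, z}; p there: u:T, v:T, x:F, z:T. ✓
u: successors {s, v, w, x}; p there: s:F, v:T, w:T, x:F. ✓
v: successors {s, y, z}; p there: s:F, y:T, z:T. ✓
w: no successors, so ◇p fails. ✗
x: successors {s, v, y, z}; p there: s:F, v:T, y:T, z:T. ✓
y: successors {s, t, u, v, w}; p there: s:F, t:F, u:T, v:T, w:T. ✓
z: successors {x, z}; p there: x:F, z:T. ✓
Satisfying worlds: {s, t, u, v, x, y, z}.
So ◇p fails at the other 1 world.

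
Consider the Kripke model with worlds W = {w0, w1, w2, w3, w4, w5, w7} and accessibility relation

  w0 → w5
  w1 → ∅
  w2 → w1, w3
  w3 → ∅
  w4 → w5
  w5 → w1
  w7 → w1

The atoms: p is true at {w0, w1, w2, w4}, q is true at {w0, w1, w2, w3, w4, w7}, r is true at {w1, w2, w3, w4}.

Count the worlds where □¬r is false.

w0: successors {w5}; ¬r there: w5:T. ✓
w1: no successors, so □¬r holds vacuously. ✓
w2: successors {w1, w3}; ¬r there: w1:F, w3:F. ✗
w3: no successors, so □¬r holds vacuously. ✓
w4: successors {w5}; ¬r there: w5:T. ✓
w5: successors {w1}; ¬r there: w1:F. ✗
w7: successors {w1}; ¬r there: w1:F. ✗
Satisfying worlds: {w0, w1, w3, w4}.
So □¬r fails at the other 3 worlds.

3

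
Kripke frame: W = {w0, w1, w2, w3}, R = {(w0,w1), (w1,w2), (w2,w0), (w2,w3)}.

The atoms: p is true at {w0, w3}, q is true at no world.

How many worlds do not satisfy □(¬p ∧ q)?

3

w0: successors {w1}; ¬p ∧ q there: w1:F. ✗
w1: successors {w2}; ¬p ∧ q there: w2:F. ✗
w2: successors {w0, w3}; ¬p ∧ q there: w0:F, w3:F. ✗
w3: no successors, so □(¬p ∧ q) holds vacuously. ✓
Satisfying worlds: {w3}.
So □(¬p ∧ q) fails at the other 3 worlds.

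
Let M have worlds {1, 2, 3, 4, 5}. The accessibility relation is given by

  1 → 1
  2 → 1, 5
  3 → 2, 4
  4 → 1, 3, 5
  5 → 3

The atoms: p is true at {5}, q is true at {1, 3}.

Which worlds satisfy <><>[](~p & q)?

1: successors {1}; <>[](~p & q) there: 1:T. ✓
2: successors {1, 5}; <>[](~p & q) there: 1:T, 5:F. ✓
3: successors {2, 4}; <>[](~p & q) there: 2:T, 4:T. ✓
4: successors {1, 3, 5}; <>[](~p & q) there: 1:T, 3:F, 5:F. ✓
5: successors {3}; <>[](~p & q) there: 3:F. ✗

{1, 2, 3, 4}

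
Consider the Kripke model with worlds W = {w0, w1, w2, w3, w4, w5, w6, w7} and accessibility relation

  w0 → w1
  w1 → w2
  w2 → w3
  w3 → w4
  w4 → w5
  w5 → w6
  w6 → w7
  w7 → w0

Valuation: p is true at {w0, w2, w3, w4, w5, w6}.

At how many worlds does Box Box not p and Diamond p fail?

6

w0: Box Box not p is F, Diamond p is F. ✗
w1: Box Box not p is F, Diamond p is T. ✗
w2: Box Box not p is F, Diamond p is T. ✗
w3: Box Box not p is F, Diamond p is T. ✗
w4: Box Box not p is F, Diamond p is T. ✗
w5: Box Box not p is T, Diamond p is T. ✓
w6: Box Box not p is F, Diamond p is F. ✗
w7: Box Box not p is T, Diamond p is T. ✓
Satisfying worlds: {w5, w7}.
So Box Box not p and Diamond p fails at the other 6 worlds.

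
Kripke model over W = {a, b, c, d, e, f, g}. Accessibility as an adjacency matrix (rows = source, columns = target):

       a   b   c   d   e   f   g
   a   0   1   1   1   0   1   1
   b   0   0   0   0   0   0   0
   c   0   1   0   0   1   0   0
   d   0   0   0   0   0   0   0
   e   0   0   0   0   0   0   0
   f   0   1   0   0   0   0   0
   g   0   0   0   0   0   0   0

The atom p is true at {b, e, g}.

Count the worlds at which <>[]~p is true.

a: successors {b, c, d, f, g}; []~p there: b:T, c:F, d:T, f:F, g:T. ✓
b: no successors, so <>[]~p fails. ✗
c: successors {b, e}; []~p there: b:T, e:T. ✓
d: no successors, so <>[]~p fails. ✗
e: no successors, so <>[]~p fails. ✗
f: successors {b}; []~p there: b:T. ✓
g: no successors, so <>[]~p fails. ✗
Satisfying worlds: {a, c, f}.

3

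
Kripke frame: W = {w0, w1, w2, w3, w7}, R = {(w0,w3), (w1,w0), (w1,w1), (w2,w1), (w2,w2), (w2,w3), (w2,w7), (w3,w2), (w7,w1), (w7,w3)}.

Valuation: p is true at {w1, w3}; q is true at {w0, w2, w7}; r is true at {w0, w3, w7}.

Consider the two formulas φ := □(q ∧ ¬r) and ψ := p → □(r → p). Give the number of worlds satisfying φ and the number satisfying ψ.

1 and 4

For □(q ∧ ¬r):
w0: successors {w3}; q ∧ ¬r there: w3:F. ✗
w1: successors {w0, w1}; q ∧ ¬r there: w0:F, w1:F. ✗
w2: successors {w1, w2, w3, w7}; q ∧ ¬r there: w1:F, w2:T, w3:F, w7:F. ✗
w3: successors {w2}; q ∧ ¬r there: w2:T. ✓
w7: successors {w1, w3}; q ∧ ¬r there: w1:F, w3:F. ✗
— 1 world.
For p → □(r → p):
w0: p is F, □(r → p) is T. ✓
w1: p is T, □(r → p) is F. ✗
w2: p is F, □(r → p) is F. ✓
w3: p is T, □(r → p) is T. ✓
w7: p is F, □(r → p) is T. ✓
— 4 worlds.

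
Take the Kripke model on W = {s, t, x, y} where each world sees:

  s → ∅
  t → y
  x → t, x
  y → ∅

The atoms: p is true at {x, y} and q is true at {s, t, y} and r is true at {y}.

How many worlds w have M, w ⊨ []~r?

s: no successors, so []~r holds vacuously. ✓
t: successors {y}; ~r there: y:F. ✗
x: successors {t, x}; ~r there: t:T, x:T. ✓
y: no successors, so []~r holds vacuously. ✓
Satisfying worlds: {s, x, y}.

3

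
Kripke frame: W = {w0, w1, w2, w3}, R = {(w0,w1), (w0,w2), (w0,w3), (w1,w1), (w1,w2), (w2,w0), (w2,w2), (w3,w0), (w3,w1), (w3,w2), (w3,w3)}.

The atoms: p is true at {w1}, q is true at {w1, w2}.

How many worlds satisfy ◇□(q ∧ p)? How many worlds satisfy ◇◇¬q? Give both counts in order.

0 and 4

For ◇□(q ∧ p):
w0: successors {w1, w2, w3}; □(q ∧ p) there: w1:F, w2:F, w3:F. ✗
w1: successors {w1, w2}; □(q ∧ p) there: w1:F, w2:F. ✗
w2: successors {w0, w2}; □(q ∧ p) there: w0:F, w2:F. ✗
w3: successors {w0, w1, w2, w3}; □(q ∧ p) there: w0:F, w1:F, w2:F, w3:F. ✗
— 0 worlds.
For ◇◇¬q:
w0: successors {w1, w2, w3}; ◇¬q there: w1:F, w2:T, w3:T. ✓
w1: successors {w1, w2}; ◇¬q there: w1:F, w2:T. ✓
w2: successors {w0, w2}; ◇¬q there: w0:T, w2:T. ✓
w3: successors {w0, w1, w2, w3}; ◇¬q there: w0:T, w1:F, w2:T, w3:T. ✓
— 4 worlds.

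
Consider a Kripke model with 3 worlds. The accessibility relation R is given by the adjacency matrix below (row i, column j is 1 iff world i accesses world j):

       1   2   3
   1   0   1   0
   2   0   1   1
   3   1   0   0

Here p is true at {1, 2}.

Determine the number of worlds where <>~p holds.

1: successors {2}; ~p there: 2:F. ✗
2: successors {2, 3}; ~p there: 2:F, 3:T. ✓
3: successors {1}; ~p there: 1:F. ✗
Satisfying worlds: {2}.

1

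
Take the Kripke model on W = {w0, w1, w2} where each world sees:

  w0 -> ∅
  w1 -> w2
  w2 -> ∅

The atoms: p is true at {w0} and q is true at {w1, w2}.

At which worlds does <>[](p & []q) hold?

w0: no successors, so <>[](p & []q) fails. ✗
w1: successors {w2}; [](p & []q) there: w2:T. ✓
w2: no successors, so <>[](p & []q) fails. ✗

{w1}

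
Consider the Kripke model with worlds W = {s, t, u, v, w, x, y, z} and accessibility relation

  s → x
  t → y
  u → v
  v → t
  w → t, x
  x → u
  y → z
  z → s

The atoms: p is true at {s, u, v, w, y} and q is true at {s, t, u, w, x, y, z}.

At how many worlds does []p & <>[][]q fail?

s: []p is F, <>[][]q is F. ✗
t: []p is T, <>[][]q is T. ✓
u: []p is T, <>[][]q is T. ✓
v: []p is F, <>[][]q is T. ✗
w: []p is F, <>[][]q is T. ✗
x: []p is T, <>[][]q is T. ✓
y: []p is F, <>[][]q is T. ✗
z: []p is T, <>[][]q is T. ✓
Satisfying worlds: {t, u, x, z}.
So []p & <>[][]q fails at the other 4 worlds.

4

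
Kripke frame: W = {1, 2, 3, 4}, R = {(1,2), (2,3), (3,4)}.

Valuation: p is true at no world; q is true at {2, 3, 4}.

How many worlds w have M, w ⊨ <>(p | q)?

3

1: successors {2}; p | q there: 2:T. ✓
2: successors {3}; p | q there: 3:T. ✓
3: successors {4}; p | q there: 4:T. ✓
4: no successors, so <>(p | q) fails. ✗
Satisfying worlds: {1, 2, 3}.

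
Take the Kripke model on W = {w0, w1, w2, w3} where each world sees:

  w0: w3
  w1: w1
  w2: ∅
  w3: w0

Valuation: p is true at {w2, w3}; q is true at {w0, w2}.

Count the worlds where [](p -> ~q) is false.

w0: successors {w3}; p -> ~q there: w3:T. ✓
w1: successors {w1}; p -> ~q there: w1:T. ✓
w2: no successors, so [](p -> ~q) holds vacuously. ✓
w3: successors {w0}; p -> ~q there: w0:T. ✓
Satisfying worlds: {w0, w1, w2, w3}.
So [](p -> ~q) fails at the other 0 worlds.

0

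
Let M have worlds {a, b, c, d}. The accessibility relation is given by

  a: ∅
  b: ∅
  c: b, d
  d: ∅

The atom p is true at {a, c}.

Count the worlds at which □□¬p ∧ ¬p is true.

a: □□¬p is T, ¬p is F. ✗
b: □□¬p is T, ¬p is T. ✓
c: □□¬p is T, ¬p is F. ✗
d: □□¬p is T, ¬p is T. ✓
Satisfying worlds: {b, d}.

2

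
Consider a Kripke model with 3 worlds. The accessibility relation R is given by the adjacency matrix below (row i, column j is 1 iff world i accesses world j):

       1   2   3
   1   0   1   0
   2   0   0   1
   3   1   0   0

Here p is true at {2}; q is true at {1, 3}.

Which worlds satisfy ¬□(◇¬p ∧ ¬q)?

1: □(◇¬p ∧ ¬q) is T. ✗
2: □(◇¬p ∧ ¬q) is F. ✓
3: □(◇¬p ∧ ¬q) is F. ✓

{2, 3}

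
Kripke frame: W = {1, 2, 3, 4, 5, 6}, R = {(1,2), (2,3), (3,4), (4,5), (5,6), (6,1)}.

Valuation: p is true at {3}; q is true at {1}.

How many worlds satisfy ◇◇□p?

1

1: successors {2}; ◇□p there: 2:F. ✗
2: successors {3}; ◇□p there: 3:F. ✗
3: successors {4}; ◇□p there: 4:F. ✗
4: successors {5}; ◇□p there: 5:F. ✗
5: successors {6}; ◇□p there: 6:F. ✗
6: successors {1}; ◇□p there: 1:T. ✓
Satisfying worlds: {6}.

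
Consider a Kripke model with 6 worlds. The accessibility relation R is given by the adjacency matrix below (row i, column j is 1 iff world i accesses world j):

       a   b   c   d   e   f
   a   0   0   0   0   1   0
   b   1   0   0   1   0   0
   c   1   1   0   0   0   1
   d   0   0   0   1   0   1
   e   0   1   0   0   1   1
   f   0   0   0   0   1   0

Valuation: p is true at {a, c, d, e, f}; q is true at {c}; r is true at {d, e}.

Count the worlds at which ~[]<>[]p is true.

a: []<>[]p is T. ✗
b: []<>[]p is F. ✓
c: []<>[]p is F. ✓
d: []<>[]p is F. ✓
e: []<>[]p is F. ✓
f: []<>[]p is T. ✗
Satisfying worlds: {b, c, d, e}.

4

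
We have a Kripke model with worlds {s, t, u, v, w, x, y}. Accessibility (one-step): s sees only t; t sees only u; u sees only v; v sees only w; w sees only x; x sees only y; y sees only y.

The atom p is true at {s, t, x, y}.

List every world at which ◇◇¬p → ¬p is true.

s: ◇◇¬p is T, ¬p is F. ✗
t: ◇◇¬p is T, ¬p is F. ✗
u: ◇◇¬p is T, ¬p is T. ✓
v: ◇◇¬p is F, ¬p is T. ✓
w: ◇◇¬p is F, ¬p is T. ✓
x: ◇◇¬p is F, ¬p is F. ✓
y: ◇◇¬p is F, ¬p is F. ✓

{u, v, w, x, y}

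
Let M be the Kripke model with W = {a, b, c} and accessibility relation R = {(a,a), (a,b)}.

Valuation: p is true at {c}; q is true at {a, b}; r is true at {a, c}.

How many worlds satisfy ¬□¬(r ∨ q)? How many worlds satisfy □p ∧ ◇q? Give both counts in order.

For ¬□¬(r ∨ q):
a: □¬(r ∨ q) is F. ✓
b: □¬(r ∨ q) is T. ✗
c: □¬(r ∨ q) is T. ✗
— 1 world.
For □p ∧ ◇q:
a: □p is F, ◇q is T. ✗
b: □p is T, ◇q is F. ✗
c: □p is T, ◇q is F. ✗
— 0 worlds.

1 and 0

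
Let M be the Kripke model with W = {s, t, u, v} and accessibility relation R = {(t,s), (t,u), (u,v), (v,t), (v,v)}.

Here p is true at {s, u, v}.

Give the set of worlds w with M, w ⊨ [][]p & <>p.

s: [][]p is T, <>p is F. ✗
t: [][]p is T, <>p is T. ✓
u: [][]p is F, <>p is T. ✗
v: [][]p is F, <>p is T. ✗

{t}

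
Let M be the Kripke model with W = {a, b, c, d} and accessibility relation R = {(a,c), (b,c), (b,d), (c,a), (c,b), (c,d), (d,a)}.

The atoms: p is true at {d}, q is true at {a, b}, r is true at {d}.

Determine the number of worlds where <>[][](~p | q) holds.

a: successors {c}; [][](~p | q) there: c:F. ✗
b: successors {c, d}; [][](~p | q) there: c:F, d:T. ✓
c: successors {a, b, d}; [][](~p | q) there: a:F, b:F, d:T. ✓
d: successors {a}; [][](~p | q) there: a:F. ✗
Satisfying worlds: {b, c}.

2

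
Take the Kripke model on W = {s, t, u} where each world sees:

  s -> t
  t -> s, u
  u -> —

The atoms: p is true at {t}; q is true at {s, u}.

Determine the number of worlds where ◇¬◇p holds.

s: successors {t}; ¬◇p there: t:T. ✓
t: successors {s, u}; ¬◇p there: s:F, u:T. ✓
u: no successors, so ◇¬◇p fails. ✗
Satisfying worlds: {s, t}.

2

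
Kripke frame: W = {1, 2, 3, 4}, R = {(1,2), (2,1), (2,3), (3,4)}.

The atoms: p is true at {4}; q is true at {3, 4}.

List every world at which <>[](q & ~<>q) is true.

{2, 3}

1: successors {2}; [](q & ~<>q) there: 2:F. ✗
2: successors {1, 3}; [](q & ~<>q) there: 1:F, 3:T. ✓
3: successors {4}; [](q & ~<>q) there: 4:T. ✓
4: no successors, so <>[](q & ~<>q) fails. ✗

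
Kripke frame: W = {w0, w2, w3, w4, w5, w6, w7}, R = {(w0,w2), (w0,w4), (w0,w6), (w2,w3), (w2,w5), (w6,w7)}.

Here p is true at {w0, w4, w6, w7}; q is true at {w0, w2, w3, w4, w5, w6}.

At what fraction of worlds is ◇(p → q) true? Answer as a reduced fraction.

w0: successors {w2, w4, w6}; p → q there: w2:T, w4:T, w6:T. ✓
w2: successors {w3, w5}; p → q there: w3:T, w5:T. ✓
w3: no successors, so ◇(p → q) fails. ✗
w4: no successors, so ◇(p → q) fails. ✗
w5: no successors, so ◇(p → q) fails. ✗
w6: successors {w7}; p → q there: w7:F. ✗
w7: no successors, so ◇(p → q) fails. ✗
That's 2 of 7 worlds, so 2/7.

2/7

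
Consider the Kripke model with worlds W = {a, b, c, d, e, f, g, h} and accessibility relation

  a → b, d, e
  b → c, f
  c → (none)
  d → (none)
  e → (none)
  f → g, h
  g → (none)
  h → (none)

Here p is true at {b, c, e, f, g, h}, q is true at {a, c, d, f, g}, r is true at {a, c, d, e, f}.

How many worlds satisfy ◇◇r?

a: successors {b, d, e}; ◇r there: b:T, d:F, e:F. ✓
b: successors {c, f}; ◇r there: c:F, f:F. ✗
c: no successors, so ◇◇r fails. ✗
d: no successors, so ◇◇r fails. ✗
e: no successors, so ◇◇r fails. ✗
f: successors {g, h}; ◇r there: g:F, h:F. ✗
g: no successors, so ◇◇r fails. ✗
h: no successors, so ◇◇r fails. ✗
Satisfying worlds: {a}.

1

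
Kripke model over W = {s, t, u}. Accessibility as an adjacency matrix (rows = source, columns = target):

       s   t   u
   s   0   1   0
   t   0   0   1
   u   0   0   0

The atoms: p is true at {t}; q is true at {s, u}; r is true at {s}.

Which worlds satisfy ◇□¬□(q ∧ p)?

{t}

s: successors {t}; □¬□(q ∧ p) there: t:F. ✗
t: successors {u}; □¬□(q ∧ p) there: u:T. ✓
u: no successors, so ◇□¬□(q ∧ p) fails. ✗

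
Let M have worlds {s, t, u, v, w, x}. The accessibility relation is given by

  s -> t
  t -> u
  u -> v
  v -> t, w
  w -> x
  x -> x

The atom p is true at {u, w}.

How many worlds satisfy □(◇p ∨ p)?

4

s: successors {t}; ◇p ∨ p there: t:T. ✓
t: successors {u}; ◇p ∨ p there: u:T. ✓
u: successors {v}; ◇p ∨ p there: v:T. ✓
v: successors {t, w}; ◇p ∨ p there: t:T, w:T. ✓
w: successors {x}; ◇p ∨ p there: x:F. ✗
x: successors {x}; ◇p ∨ p there: x:F. ✗
Satisfying worlds: {s, t, u, v}.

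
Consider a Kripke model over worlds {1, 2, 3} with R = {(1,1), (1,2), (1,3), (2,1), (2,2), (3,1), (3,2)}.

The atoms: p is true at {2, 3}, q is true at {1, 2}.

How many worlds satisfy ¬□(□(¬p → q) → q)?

1

1: □(□(¬p → q) → q) is F. ✓
2: □(□(¬p → q) → q) is T. ✗
3: □(□(¬p → q) → q) is T. ✗
Satisfying worlds: {1}.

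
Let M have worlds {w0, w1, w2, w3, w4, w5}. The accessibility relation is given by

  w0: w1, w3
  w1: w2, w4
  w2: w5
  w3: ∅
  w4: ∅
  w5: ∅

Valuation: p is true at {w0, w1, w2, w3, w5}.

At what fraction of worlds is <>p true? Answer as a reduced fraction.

w0: successors {w1, w3}; p there: w1:T, w3:T. ✓
w1: successors {w2, w4}; p there: w2:T, w4:F. ✓
w2: successors {w5}; p there: w5:T. ✓
w3: no successors, so <>p fails. ✗
w4: no successors, so <>p fails. ✗
w5: no successors, so <>p fails. ✗
That's 3 of 6 worlds, so 3/6 = 1/2.

1/2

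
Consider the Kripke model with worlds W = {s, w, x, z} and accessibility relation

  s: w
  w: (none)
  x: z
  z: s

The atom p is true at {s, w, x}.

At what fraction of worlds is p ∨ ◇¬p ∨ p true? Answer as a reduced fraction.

3/4

s: p is T, ◇¬p ∨ p is T. ✓
w: p is T, ◇¬p ∨ p is T. ✓
x: p is T, ◇¬p ∨ p is T. ✓
z: p is F, ◇¬p ∨ p is F. ✗
That's 3 of 4 worlds, so 3/4.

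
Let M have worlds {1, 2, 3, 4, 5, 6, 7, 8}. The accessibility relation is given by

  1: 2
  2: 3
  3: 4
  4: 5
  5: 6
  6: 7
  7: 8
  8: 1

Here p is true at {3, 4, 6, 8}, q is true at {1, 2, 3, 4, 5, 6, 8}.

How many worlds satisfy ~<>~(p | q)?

1: <>~(p | q) is F. ✓
2: <>~(p | q) is F. ✓
3: <>~(p | q) is F. ✓
4: <>~(p | q) is F. ✓
5: <>~(p | q) is F. ✓
6: <>~(p | q) is T. ✗
7: <>~(p | q) is F. ✓
8: <>~(p | q) is F. ✓
Satisfying worlds: {1, 2, 3, 4, 5, 7, 8}.

7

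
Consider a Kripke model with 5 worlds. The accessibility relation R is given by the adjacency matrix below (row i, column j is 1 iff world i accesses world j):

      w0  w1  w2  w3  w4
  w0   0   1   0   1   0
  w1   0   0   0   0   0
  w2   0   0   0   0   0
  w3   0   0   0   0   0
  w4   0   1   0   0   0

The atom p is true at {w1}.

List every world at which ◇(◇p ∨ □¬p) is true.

{w0, w4}

w0: successors {w1, w3}; ◇p ∨ □¬p there: w1:T, w3:T. ✓
w1: no successors, so ◇(◇p ∨ □¬p) fails. ✗
w2: no successors, so ◇(◇p ∨ □¬p) fails. ✗
w3: no successors, so ◇(◇p ∨ □¬p) fails. ✗
w4: successors {w1}; ◇p ∨ □¬p there: w1:T. ✓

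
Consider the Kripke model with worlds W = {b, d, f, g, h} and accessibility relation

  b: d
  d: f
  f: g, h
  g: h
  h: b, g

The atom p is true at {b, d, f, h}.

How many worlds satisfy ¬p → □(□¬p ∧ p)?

b: ¬p is F, □(□¬p ∧ p) is F. ✓
d: ¬p is F, □(□¬p ∧ p) is F. ✓
f: ¬p is F, □(□¬p ∧ p) is F. ✓
g: ¬p is T, □(□¬p ∧ p) is F. ✗
h: ¬p is F, □(□¬p ∧ p) is F. ✓
Satisfying worlds: {b, d, f, h}.

4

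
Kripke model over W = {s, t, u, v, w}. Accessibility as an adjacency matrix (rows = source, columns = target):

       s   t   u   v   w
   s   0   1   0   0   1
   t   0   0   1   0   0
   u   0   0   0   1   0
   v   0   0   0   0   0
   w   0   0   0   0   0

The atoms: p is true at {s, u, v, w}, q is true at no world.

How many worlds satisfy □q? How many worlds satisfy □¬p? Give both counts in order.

For □q:
s: successors {t, w}; q there: t:F, w:F. ✗
t: successors {u}; q there: u:F. ✗
u: successors {v}; q there: v:F. ✗
v: no successors, so □q holds vacuously. ✓
w: no successors, so □q holds vacuously. ✓
— 2 worlds.
For □¬p:
s: successors {t, w}; ¬p there: t:T, w:F. ✗
t: successors {u}; ¬p there: u:F. ✗
u: successors {v}; ¬p there: v:F. ✗
v: no successors, so □¬p holds vacuously. ✓
w: no successors, so □¬p holds vacuously. ✓
— 2 worlds.

2 and 2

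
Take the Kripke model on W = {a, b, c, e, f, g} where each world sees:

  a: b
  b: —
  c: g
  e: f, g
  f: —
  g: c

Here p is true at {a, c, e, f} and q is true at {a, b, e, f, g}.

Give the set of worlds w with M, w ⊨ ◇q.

a: successors {b}; q there: b:T. ✓
b: no successors, so ◇q fails. ✗
c: successors {g}; q there: g:T. ✓
e: successors {f, g}; q there: f:T, g:T. ✓
f: no successors, so ◇q fails. ✗
g: successors {c}; q there: c:F. ✗

{a, c, e}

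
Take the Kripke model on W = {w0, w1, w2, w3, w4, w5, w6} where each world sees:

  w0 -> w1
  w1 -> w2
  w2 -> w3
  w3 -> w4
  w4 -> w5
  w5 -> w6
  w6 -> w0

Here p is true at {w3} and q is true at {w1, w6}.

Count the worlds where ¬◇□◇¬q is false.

w0: ◇□◇¬q is T. ✗
w1: ◇□◇¬q is T. ✗
w2: ◇□◇¬q is T. ✗
w3: ◇□◇¬q is F. ✓
w4: ◇□◇¬q is T. ✗
w5: ◇□◇¬q is F. ✓
w6: ◇□◇¬q is T. ✗
Satisfying worlds: {w3, w5}.
So ¬◇□◇¬q fails at the other 5 worlds.

5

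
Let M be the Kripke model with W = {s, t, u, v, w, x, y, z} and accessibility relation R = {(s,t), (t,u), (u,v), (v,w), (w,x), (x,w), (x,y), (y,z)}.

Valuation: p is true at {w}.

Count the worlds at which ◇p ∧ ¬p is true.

2

s: ◇p is F, ¬p is T. ✗
t: ◇p is F, ¬p is T. ✗
u: ◇p is F, ¬p is T. ✗
v: ◇p is T, ¬p is T. ✓
w: ◇p is F, ¬p is F. ✗
x: ◇p is T, ¬p is T. ✓
y: ◇p is F, ¬p is T. ✗
z: ◇p is F, ¬p is T. ✗
Satisfying worlds: {v, x}.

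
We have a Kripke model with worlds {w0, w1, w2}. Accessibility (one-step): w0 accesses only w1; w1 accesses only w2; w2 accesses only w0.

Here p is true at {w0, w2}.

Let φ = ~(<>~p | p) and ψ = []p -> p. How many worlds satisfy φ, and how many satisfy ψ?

1 and 2

For ~(<>~p | p):
w0: <>~p | p is T. ✗
w1: <>~p | p is F. ✓
w2: <>~p | p is T. ✗
— 1 world.
For []p -> p:
w0: []p is F, p is T. ✓
w1: []p is T, p is F. ✗
w2: []p is T, p is T. ✓
— 2 worlds.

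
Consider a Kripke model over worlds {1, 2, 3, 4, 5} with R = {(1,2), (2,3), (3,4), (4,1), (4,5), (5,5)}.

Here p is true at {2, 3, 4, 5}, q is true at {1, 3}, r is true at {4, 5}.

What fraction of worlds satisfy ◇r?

1: successors {2}; r there: 2:F. ✗
2: successors {3}; r there: 3:F. ✗
3: successors {4}; r there: 4:T. ✓
4: successors {1, 5}; r there: 1:F, 5:T. ✓
5: successors {5}; r there: 5:T. ✓
That's 3 of 5 worlds, so 3/5.

3/5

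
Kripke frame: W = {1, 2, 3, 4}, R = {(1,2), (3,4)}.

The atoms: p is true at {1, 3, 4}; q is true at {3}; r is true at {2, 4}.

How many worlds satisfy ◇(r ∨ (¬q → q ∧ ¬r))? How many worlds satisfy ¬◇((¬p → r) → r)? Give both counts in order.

2 and 2

For ◇(r ∨ (¬q → q ∧ ¬r)):
1: successors {2}; r ∨ (¬q → q ∧ ¬r) there: 2:T. ✓
2: no successors, so ◇(r ∨ (¬q → q ∧ ¬r)) fails. ✗
3: successors {4}; r ∨ (¬q → q ∧ ¬r) there: 4:T. ✓
4: no successors, so ◇(r ∨ (¬q → q ∧ ¬r)) fails. ✗
— 2 worlds.
For ¬◇((¬p → r) → r):
1: ◇((¬p → r) → r) is T. ✗
2: ◇((¬p → r) → r) is F. ✓
3: ◇((¬p → r) → r) is T. ✗
4: ◇((¬p → r) → r) is F. ✓
— 2 worlds.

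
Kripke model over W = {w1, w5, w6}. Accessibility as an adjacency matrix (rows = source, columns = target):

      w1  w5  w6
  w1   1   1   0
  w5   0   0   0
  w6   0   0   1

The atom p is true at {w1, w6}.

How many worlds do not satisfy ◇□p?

1

w1: successors {w1, w5}; □p there: w1:F, w5:T. ✓
w5: no successors, so ◇□p fails. ✗
w6: successors {w6}; □p there: w6:T. ✓
Satisfying worlds: {w1, w6}.
So ◇□p fails at the other 1 world.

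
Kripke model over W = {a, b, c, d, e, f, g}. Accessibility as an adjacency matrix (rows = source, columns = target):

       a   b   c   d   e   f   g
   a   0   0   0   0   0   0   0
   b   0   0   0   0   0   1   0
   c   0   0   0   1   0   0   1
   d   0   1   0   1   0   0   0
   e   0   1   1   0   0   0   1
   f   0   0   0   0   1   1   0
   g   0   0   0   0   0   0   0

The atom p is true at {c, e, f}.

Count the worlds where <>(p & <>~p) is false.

a: no successors, so <>(p & <>~p) fails. ✗
b: successors {f}; p & <>~p there: f:F. ✗
c: successors {d, g}; p & <>~p there: d:F, g:F. ✗
d: successors {b, d}; p & <>~p there: b:F, d:F. ✗
e: successors {b, c, g}; p & <>~p there: b:F, c:T, g:F. ✓
f: successors {e, f}; p & <>~p there: e:T, f:F. ✓
g: no successors, so <>(p & <>~p) fails. ✗
Satisfying worlds: {e, f}.
So <>(p & <>~p) fails at the other 5 worlds.

5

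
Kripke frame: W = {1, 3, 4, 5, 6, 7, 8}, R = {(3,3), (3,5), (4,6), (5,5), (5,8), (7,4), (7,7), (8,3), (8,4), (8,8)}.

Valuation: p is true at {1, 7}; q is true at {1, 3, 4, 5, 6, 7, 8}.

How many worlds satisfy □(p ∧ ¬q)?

1: no successors, so □(p ∧ ¬q) holds vacuously. ✓
3: successors {3, 5}; p ∧ ¬q there: 3:F, 5:F. ✗
4: successors {6}; p ∧ ¬q there: 6:F. ✗
5: successors {5, 8}; p ∧ ¬q there: 5:F, 8:F. ✗
6: no successors, so □(p ∧ ¬q) holds vacuously. ✓
7: successors {4, 7}; p ∧ ¬q there: 4:F, 7:F. ✗
8: successors {3, 4, 8}; p ∧ ¬q there: 3:F, 4:F, 8:F. ✗
Satisfying worlds: {1, 6}.

2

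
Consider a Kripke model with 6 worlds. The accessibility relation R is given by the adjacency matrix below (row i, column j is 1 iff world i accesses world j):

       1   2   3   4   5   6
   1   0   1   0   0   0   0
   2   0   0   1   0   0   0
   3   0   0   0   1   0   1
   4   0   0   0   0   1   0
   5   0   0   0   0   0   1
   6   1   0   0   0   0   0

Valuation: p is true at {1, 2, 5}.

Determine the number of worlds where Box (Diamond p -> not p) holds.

5

1: successors {2}; Diamond p -> not p there: 2:T. ✓
2: successors {3}; Diamond p -> not p there: 3:T. ✓
3: successors {4, 6}; Diamond p -> not p there: 4:T, 6:T. ✓
4: successors {5}; Diamond p -> not p there: 5:T. ✓
5: successors {6}; Diamond p -> not p there: 6:T. ✓
6: successors {1}; Diamond p -> not p there: 1:F. ✗
Satisfying worlds: {1, 2, 3, 4, 5}.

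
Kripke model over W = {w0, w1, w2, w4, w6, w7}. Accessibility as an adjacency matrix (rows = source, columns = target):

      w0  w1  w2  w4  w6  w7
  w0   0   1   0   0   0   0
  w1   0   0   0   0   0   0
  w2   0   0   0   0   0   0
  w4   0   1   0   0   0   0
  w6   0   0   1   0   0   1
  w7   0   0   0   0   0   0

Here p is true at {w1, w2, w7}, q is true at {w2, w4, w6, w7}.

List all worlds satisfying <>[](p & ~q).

w0: successors {w1}; [](p & ~q) there: w1:T. ✓
w1: no successors, so <>[](p & ~q) fails. ✗
w2: no successors, so <>[](p & ~q) fails. ✗
w4: successors {w1}; [](p & ~q) there: w1:T. ✓
w6: successors {w2, w7}; [](p & ~q) there: w2:T, w7:T. ✓
w7: no successors, so <>[](p & ~q) fails. ✗

{w0, w4, w6}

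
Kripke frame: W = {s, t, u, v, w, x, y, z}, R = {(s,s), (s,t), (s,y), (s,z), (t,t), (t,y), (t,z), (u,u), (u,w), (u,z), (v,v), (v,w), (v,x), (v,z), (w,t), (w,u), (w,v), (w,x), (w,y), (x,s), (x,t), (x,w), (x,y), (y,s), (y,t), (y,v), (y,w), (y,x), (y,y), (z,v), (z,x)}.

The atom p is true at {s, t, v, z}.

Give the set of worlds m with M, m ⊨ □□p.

∅

s: successors {s, t, y, z}; □p there: s:F, t:F, y:F, z:F. ✗
t: successors {t, y, z}; □p there: t:F, y:F, z:F. ✗
u: successors {u, w, z}; □p there: u:F, w:F, z:F. ✗
v: successors {v, w, x, z}; □p there: v:F, w:F, x:F, z:F. ✗
w: successors {t, u, v, x, y}; □p there: t:F, u:F, v:F, x:F, y:F. ✗
x: successors {s, t, w, y}; □p there: s:F, t:F, w:F, y:F. ✗
y: successors {s, t, v, w, x, y}; □p there: s:F, t:F, v:F, w:F, x:F, y:F. ✗
z: successors {v, x}; □p there: v:F, x:F. ✗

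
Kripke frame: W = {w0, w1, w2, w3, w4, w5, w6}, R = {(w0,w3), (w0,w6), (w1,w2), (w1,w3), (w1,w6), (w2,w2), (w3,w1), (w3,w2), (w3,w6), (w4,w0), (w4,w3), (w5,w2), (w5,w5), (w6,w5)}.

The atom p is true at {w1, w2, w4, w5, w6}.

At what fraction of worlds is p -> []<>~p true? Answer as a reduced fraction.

w0: p is F, []<>~p is F. ✓
w1: p is T, []<>~p is F. ✗
w2: p is T, []<>~p is F. ✗
w3: p is F, []<>~p is F. ✓
w4: p is T, []<>~p is F. ✗
w5: p is T, []<>~p is F. ✗
w6: p is T, []<>~p is F. ✗
That's 2 of 7 worlds, so 2/7.

2/7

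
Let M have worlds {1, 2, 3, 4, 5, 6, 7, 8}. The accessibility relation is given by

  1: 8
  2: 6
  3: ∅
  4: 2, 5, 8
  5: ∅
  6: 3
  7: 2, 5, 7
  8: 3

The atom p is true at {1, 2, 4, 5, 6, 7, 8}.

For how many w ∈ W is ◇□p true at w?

1: successors {8}; □p there: 8:F. ✗
2: successors {6}; □p there: 6:F. ✗
3: no successors, so ◇□p fails. ✗
4: successors {2, 5, 8}; □p there: 2:T, 5:T, 8:F. ✓
5: no successors, so ◇□p fails. ✗
6: successors {3}; □p there: 3:T. ✓
7: successors {2, 5, 7}; □p there: 2:T, 5:T, 7:T. ✓
8: successors {3}; □p there: 3:T. ✓
Satisfying worlds: {4, 6, 7, 8}.

4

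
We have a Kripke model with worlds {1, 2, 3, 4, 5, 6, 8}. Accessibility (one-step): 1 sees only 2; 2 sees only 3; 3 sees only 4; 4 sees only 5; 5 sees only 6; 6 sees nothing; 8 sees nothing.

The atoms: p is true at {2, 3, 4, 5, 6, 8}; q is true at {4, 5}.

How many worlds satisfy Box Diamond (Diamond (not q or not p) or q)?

4

1: successors {2}; Diamond (Diamond (not q or not p) or q) there: 2:F. ✗
2: successors {3}; Diamond (Diamond (not q or not p) or q) there: 3:T. ✓
3: successors {4}; Diamond (Diamond (not q or not p) or q) there: 4:T. ✓
4: successors {5}; Diamond (Diamond (not q or not p) or q) there: 5:F. ✗
5: successors {6}; Diamond (Diamond (not q or not p) or q) there: 6:F. ✗
6: no successors, so Box Diamond (Diamond (not q or not p) or q) holds vacuously. ✓
8: no successors, so Box Diamond (Diamond (not q or not p) or q) holds vacuously. ✓
Satisfying worlds: {2, 3, 6, 8}.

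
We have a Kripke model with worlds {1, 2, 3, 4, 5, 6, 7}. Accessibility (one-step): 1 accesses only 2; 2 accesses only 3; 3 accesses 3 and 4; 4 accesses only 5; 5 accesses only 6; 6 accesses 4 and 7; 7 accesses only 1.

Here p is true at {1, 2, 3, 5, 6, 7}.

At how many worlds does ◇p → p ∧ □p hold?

1: ◇p is T, p ∧ □p is T. ✓
2: ◇p is T, p ∧ □p is T. ✓
3: ◇p is T, p ∧ □p is F. ✗
4: ◇p is T, p ∧ □p is F. ✗
5: ◇p is T, p ∧ □p is T. ✓
6: ◇p is T, p ∧ □p is F. ✗
7: ◇p is T, p ∧ □p is T. ✓
Satisfying worlds: {1, 2, 5, 7}.

4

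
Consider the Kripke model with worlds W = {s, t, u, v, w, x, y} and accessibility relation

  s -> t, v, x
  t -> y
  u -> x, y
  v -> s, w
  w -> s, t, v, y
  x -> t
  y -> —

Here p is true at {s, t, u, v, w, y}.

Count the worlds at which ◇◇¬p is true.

s: successors {t, v, x}; ◇¬p there: t:F, v:F, x:F. ✗
t: successors {y}; ◇¬p there: y:F. ✗
u: successors {x, y}; ◇¬p there: x:F, y:F. ✗
v: successors {s, w}; ◇¬p there: s:T, w:F. ✓
w: successors {s, t, v, y}; ◇¬p there: s:T, t:F, v:F, y:F. ✓
x: successors {t}; ◇¬p there: t:F. ✗
y: no successors, so ◇◇¬p fails. ✗
Satisfying worlds: {v, w}.

2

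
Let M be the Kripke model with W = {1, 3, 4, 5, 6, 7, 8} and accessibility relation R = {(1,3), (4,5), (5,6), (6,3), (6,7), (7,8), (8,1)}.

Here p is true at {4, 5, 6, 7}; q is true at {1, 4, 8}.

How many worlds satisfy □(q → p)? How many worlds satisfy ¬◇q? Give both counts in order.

5 and 5

For □(q → p):
1: successors {3}; q → p there: 3:T. ✓
3: no successors, so □(q → p) holds vacuously. ✓
4: successors {5}; q → p there: 5:T. ✓
5: successors {6}; q → p there: 6:T. ✓
6: successors {3, 7}; q → p there: 3:T, 7:T. ✓
7: successors {8}; q → p there: 8:F. ✗
8: successors {1}; q → p there: 1:F. ✗
— 5 worlds.
For ¬◇q:
1: ◇q is F. ✓
3: ◇q is F. ✓
4: ◇q is F. ✓
5: ◇q is F. ✓
6: ◇q is F. ✓
7: ◇q is T. ✗
8: ◇q is T. ✗
— 5 worlds.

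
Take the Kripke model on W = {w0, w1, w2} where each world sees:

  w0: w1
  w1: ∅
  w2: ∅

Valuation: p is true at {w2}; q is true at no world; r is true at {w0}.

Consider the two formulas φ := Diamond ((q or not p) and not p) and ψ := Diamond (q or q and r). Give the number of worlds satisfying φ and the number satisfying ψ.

1 and 0

For Diamond ((q or not p) and not p):
w0: successors {w1}; (q or not p) and not p there: w1:T. ✓
w1: no successors, so Diamond ((q or not p) and not p) fails. ✗
w2: no successors, so Diamond ((q or not p) and not p) fails. ✗
— 1 world.
For Diamond (q or q and r):
w0: successors {w1}; q or q and r there: w1:F. ✗
w1: no successors, so Diamond (q or q and r) fails. ✗
w2: no successors, so Diamond (q or q and r) fails. ✗
— 0 worlds.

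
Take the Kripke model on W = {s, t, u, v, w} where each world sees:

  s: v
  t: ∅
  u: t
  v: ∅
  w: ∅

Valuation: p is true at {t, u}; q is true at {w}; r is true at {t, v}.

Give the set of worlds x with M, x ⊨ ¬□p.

s: □p is F. ✓
t: □p is T. ✗
u: □p is T. ✗
v: □p is T. ✗
w: □p is T. ✗

{s}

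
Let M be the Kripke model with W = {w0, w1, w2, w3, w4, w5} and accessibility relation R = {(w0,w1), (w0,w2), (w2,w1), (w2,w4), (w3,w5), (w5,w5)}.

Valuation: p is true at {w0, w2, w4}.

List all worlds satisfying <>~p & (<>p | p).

{w0, w2}

w0: <>~p is T, <>p | p is T. ✓
w1: <>~p is F, <>p | p is F. ✗
w2: <>~p is T, <>p | p is T. ✓
w3: <>~p is T, <>p | p is F. ✗
w4: <>~p is F, <>p | p is T. ✗
w5: <>~p is T, <>p | p is F. ✗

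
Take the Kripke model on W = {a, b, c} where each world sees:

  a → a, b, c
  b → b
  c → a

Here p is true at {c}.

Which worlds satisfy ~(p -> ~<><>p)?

a: p -> ~<><>p is T. ✗
b: p -> ~<><>p is T. ✗
c: p -> ~<><>p is F. ✓

{c}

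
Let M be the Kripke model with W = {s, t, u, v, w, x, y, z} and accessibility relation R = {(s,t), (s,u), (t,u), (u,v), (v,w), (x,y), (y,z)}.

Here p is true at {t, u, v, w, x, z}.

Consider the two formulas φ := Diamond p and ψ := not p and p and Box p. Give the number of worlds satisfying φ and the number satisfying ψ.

For Diamond p:
s: successors {t, u}; p there: t:T, u:T. ✓
t: successors {u}; p there: u:T. ✓
u: successors {v}; p there: v:T. ✓
v: successors {w}; p there: w:T. ✓
w: no successors, so Diamond p fails. ✗
x: successors {y}; p there: y:F. ✗
y: successors {z}; p there: z:T. ✓
z: no successors, so Diamond p fails. ✗
— 5 worlds.
For not p and p and Box p:
s: not p is T, p and Box p is F. ✗
t: not p is F, p and Box p is T. ✗
u: not p is F, p and Box p is T. ✗
v: not p is F, p and Box p is T. ✗
w: not p is F, p and Box p is T. ✗
x: not p is F, p and Box p is F. ✗
y: not p is T, p and Box p is F. ✗
z: not p is F, p and Box p is T. ✗
— 0 worlds.

5 and 0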